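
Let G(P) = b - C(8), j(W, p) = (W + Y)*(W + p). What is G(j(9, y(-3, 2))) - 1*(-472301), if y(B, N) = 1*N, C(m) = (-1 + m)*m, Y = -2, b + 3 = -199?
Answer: 472043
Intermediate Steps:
b = -202 (b = -3 - 199 = -202)
C(m) = m*(-1 + m)
y(B, N) = N
j(W, p) = (-2 + W)*(W + p) (j(W, p) = (W - 2)*(W + p) = (-2 + W)*(W + p))
G(P) = -258 (G(P) = -202 - 8*(-1 + 8) = -202 - 8*7 = -202 - 1*56 = -202 - 56 = -258)
G(j(9, y(-3, 2))) - 1*(-472301) = -258 - 1*(-472301) = -258 + 472301 = 472043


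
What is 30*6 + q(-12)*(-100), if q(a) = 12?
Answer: -1020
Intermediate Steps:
30*6 + q(-12)*(-100) = 30*6 + 12*(-100) = 180 - 1200 = -1020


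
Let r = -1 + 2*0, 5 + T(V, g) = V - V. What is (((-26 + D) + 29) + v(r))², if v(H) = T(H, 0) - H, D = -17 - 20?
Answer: 1444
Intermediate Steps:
T(V, g) = -5 (T(V, g) = -5 + (V - V) = -5 + 0 = -5)
D = -37
r = -1 (r = -1 + 0 = -1)
v(H) = -5 - H
(((-26 + D) + 29) + v(r))² = (((-26 - 37) + 29) + (-5 - 1*(-1)))² = ((-63 + 29) + (-5 + 1))² = (-34 - 4)² = (-38)² = 1444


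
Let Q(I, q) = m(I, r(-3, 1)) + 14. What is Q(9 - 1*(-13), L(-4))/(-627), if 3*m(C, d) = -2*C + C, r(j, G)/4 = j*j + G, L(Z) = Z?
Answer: -20/1881 ≈ -0.010633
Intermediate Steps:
r(j, G) = 4*G + 4*j**2 (r(j, G) = 4*(j*j + G) = 4*(j**2 + G) = 4*(G + j**2) = 4*G + 4*j**2)
m(C, d) = -C/3 (m(C, d) = (-2*C + C)/3 = (-C)/3 = -C/3)
Q(I, q) = 14 - I/3 (Q(I, q) = -I/3 + 14 = 14 - I/3)
Q(9 - 1*(-13), L(-4))/(-627) = (14 - (9 - 1*(-13))/3)/(-627) = (14 - (9 + 13)/3)*(-1/627) = (14 - 1/3*22)*(-1/627) = (14 - 22/3)*(-1/627) = (20/3)*(-1/627) = -20/1881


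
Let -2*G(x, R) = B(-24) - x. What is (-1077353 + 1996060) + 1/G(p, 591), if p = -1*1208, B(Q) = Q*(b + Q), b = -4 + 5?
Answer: 808462159/880 ≈ 9.1871e+5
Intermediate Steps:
b = 1
B(Q) = Q*(1 + Q)
p = -1208
G(x, R) = -276 + x/2 (G(x, R) = -(-24*(1 - 24) - x)/2 = -(-24*(-23) - x)/2 = -(552 - x)/2 = -276 + x/2)
(-1077353 + 1996060) + 1/G(p, 591) = (-1077353 + 1996060) + 1/(-276 + (½)*(-1208)) = 918707 + 1/(-276 - 604) = 918707 + 1/(-880) = 918707 - 1/880 = 808462159/880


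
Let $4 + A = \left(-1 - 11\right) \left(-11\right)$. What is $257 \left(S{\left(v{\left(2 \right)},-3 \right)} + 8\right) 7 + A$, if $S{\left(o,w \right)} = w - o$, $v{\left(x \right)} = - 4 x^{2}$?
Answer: $37907$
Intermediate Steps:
$A = 128$ ($A = -4 + \left(-1 - 11\right) \left(-11\right) = -4 - -132 = -4 + 132 = 128$)
$257 \left(S{\left(v{\left(2 \right)},-3 \right)} + 8\right) 7 + A = 257 \left(\left(-3 - - 4 \cdot 2^{2}\right) + 8\right) 7 + 128 = 257 \left(\left(-3 - \left(-4\right) 4\right) + 8\right) 7 + 128 = 257 \left(\left(-3 - -16\right) + 8\right) 7 + 128 = 257 \left(\left(-3 + 16\right) + 8\right) 7 + 128 = 257 \left(13 + 8\right) 7 + 128 = 257 \cdot 21 \cdot 7 + 128 = 257 \cdot 147 + 128 = 37779 + 128 = 37907$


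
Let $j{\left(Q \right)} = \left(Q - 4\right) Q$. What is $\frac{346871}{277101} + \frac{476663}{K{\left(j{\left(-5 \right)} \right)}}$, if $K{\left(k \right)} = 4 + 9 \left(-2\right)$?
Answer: $- \frac{132078937769}{3879414} \approx -34046.0$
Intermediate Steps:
$j{\left(Q \right)} = Q \left(-4 + Q\right)$ ($j{\left(Q \right)} = \left(-4 + Q\right) Q = Q \left(-4 + Q\right)$)
$K{\left(k \right)} = -14$ ($K{\left(k \right)} = 4 - 18 = -14$)
$\frac{346871}{277101} + \frac{476663}{K{\left(j{\left(-5 \right)} \right)}} = \frac{346871}{277101} + \frac{476663}{-14} = 346871 \cdot \frac{1}{277101} + 476663 \left(- \frac{1}{14}\right) = \frac{346871}{277101} - \frac{476663}{14} = - \frac{132078937769}{3879414}$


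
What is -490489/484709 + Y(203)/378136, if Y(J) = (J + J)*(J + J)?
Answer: -26393513945/45821480606 ≈ -0.57601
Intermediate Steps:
Y(J) = 4*J**2 (Y(J) = (2*J)*(2*J) = 4*J**2)
-490489/484709 + Y(203)/378136 = -490489/484709 + (4*203**2)/378136 = -490489*1/484709 + (4*41209)*(1/378136) = -490489/484709 + 164836*(1/378136) = -490489/484709 + 41209/94534 = -26393513945/45821480606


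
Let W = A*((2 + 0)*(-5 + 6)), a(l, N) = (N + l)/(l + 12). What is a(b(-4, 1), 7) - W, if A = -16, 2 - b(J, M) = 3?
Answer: 358/11 ≈ 32.545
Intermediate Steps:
b(J, M) = -1 (b(J, M) = 2 - 1*3 = 2 - 3 = -1)
a(l, N) = (N + l)/(12 + l)
W = -32 (W = -16*(2 + 0)*(-5 + 6) = -32 ≈ -32.000)
a(b(-4, 1), 7) - W = (7 - 1)/(12 - 1) - 1*(-32) = 6/11 + 32 = 358/11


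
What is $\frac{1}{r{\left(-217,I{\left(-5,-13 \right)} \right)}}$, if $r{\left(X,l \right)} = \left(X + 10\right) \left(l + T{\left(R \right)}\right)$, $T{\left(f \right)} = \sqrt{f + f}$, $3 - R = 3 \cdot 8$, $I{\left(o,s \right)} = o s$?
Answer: $\frac{i}{207 \left(\sqrt{42} - 65 i\right)} \approx -7.359 \cdot 10^{-5} + 7.3372 \cdot 10^{-6} i$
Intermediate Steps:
$R = -21$ ($R = 3 - 3 \cdot 8 = 3 - 24 = -21$)
$T{\left(f \right)} = \sqrt{2} \sqrt{f}$ ($T{\left(f \right)} = \sqrt{2 f} = \sqrt{2} \sqrt{f}$)
$r{\left(X,l \right)} = \left(10 + X\right) \left(l + i \sqrt{42}\right)$ ($r{\left(X,l \right)} = \left(X + 10\right) \left(l + \sqrt{2} \sqrt{-21}\right) = \left(10 + X\right) \left(l + \sqrt{2} i \sqrt{21}\right) = \left(10 + X\right) \left(l + i \sqrt{42}\right)$)
$\frac{1}{r{\left(-217,I{\left(-5,-13 \right)} \right)}} = \frac{1}{10 \left(\left(-5\right) \left(-13\right)\right) - 217 \left(\left(-5\right) \left(-13\right)\right) + 10 i \sqrt{42} + i \left(-217\right) \sqrt{42}} = \frac{1}{10 \cdot 65 - 14105 + 10 i \sqrt{42} - 217 i \sqrt{42}} = \frac{1}{650 - 14105 + 10 i \sqrt{42} - 217 i \sqrt{42}} = \frac{1}{-13455 - 207 i \sqrt{42}}$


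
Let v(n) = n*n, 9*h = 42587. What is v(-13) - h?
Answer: -41066/9 ≈ -4562.9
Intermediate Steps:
h = 42587/9 (h = (1/9)*42587 = 42587/9 ≈ 4731.9)
v(n) = n**2
v(-13) - h = (-13)**2 - 1*42587/9 = 169 - 42587/9 = -41066/9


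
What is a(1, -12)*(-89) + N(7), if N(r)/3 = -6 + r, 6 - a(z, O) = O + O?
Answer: -2667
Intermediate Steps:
a(z, O) = 6 - 2*O (a(z, O) = 6 - (O + O) = 6 - 2*O)
N(r) = -18 + 3*r (N(r) = 3*(-6 + r) = -18 + 3*r)
a(1, -12)*(-89) + N(7) = (6 - 2*(-12))*(-89) + (-18 + 3*7) = (6 + 24)*(-89) + (-18 + 21) = 30*(-89) + 3 = -2670 + 3 = -2667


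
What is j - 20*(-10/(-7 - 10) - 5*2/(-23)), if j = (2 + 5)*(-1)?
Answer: -10737/391 ≈ -27.460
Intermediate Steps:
j = -7 (j = 7*(-1) = -7)
j - 20*(-10/(-7 - 10) - 5*2/(-23)) = -7 - 20*(-10/(-7 - 10) - 5*2/(-23)) = -7 - 20*(-10/(-17) - 10*(-1/23)) = -7 - 20*(-10*(-1/17) + 10/23) = -7 - 20*(10/17 + 10/23) = -7 - 20*400/391 = -7 - 8000/391 = -10737/391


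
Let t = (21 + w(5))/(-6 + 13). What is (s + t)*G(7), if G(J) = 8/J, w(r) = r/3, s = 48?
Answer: 8608/147 ≈ 58.558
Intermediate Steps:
w(r) = r/3 (w(r) = r*(⅓) = r/3)
t = 68/21 (t = (21 + (⅓)*5)/(-6 + 13) = (21 + 5/3)/7 = (68/3)*(⅐) = 68/21 ≈ 3.2381)
(s + t)*G(7) = (48 + 68/21)*(8/7) = 1076*(8*(⅐))/21 = (1076/21)*(8/7) = 8608/147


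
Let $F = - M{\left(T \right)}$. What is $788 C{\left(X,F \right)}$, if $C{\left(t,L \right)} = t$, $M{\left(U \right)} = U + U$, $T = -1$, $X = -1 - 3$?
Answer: $-3152$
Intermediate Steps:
$X = -4$
$M{\left(U \right)} = 2 U$
$F = 2$ ($F = - 2 \left(-1\right) = \left(-1\right) \left(-2\right) = 2$)
$788 C{\left(X,F \right)} = 788 \left(-4\right) = -3152$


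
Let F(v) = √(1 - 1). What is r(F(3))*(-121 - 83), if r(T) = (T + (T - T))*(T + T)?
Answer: 0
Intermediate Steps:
F(v) = 0 (F(v) = √0 = 0)
r(T) = 2*T² (r(T) = (T + 0)*(2*T) = T*(2*T) = 2*T²)
r(F(3))*(-121 - 83) = (2*0²)*(-121 - 83) = (2*0)*(-204) = 0*(-204) = 0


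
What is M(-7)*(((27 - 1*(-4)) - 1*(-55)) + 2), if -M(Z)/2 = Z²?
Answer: -8624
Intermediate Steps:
M(Z) = -2*Z²
M(-7)*(((27 - 1*(-4)) - 1*(-55)) + 2) = (-2*(-7)²)*(((27 - 1*(-4)) - 1*(-55)) + 2) = (-2*49)*(((27 + 4) + 55) + 2) = -98*((31 + 55) + 2) = -98*(86 + 2) = -98*88 = -8624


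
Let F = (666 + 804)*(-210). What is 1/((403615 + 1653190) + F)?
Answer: 1/1748105 ≈ 5.7205e-7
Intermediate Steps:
F = -308700 (F = 1470*(-210) = -308700)
1/((403615 + 1653190) + F) = 1/((403615 + 1653190) - 308700) = 1/(2056805 - 308700) = 1/1748105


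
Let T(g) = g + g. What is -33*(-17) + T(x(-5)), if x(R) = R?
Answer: 551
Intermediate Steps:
T(g) = 2*g
-33*(-17) + T(x(-5)) = -33*(-17) + 2*(-5) = 561 - 10 = 551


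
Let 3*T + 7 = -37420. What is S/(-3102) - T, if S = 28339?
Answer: 12890393/1034 ≈ 12467.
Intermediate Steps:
T = -37427/3 (T = -7/3 + (⅓)*(-37420) = -7/3 - 37420/3 = -37427/3 ≈ -12476.)
S/(-3102) - T = 28339/(-3102) - 1*(-37427/3) = 28339*(-1/3102) + 37427/3 = -28339/3102 + 37427/3 = 12890393/1034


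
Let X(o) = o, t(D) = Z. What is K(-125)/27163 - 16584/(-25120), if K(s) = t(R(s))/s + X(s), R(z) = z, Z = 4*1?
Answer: 1397907463/2132295500 ≈ 0.65559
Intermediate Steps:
Z = 4
t(D) = 4
K(s) = s + 4/s (K(s) = 4/s + s = s + 4/s)
K(-125)/27163 - 16584/(-25120) = (-125 + 4/(-125))/27163 - 16584/(-25120) = (-125 + 4*(-1/125))*(1/27163) - 16584*(-1/25120) = (-125 - 4/125)*(1/27163) + 2073/3140 = -15629/125*1/27163 + 2073/3140 = -15629/3395375 + 2073/3140 = 1397907463/2132295500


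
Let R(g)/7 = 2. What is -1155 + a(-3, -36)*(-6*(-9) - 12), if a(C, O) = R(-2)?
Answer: -567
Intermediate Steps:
R(g) = 14 (R(g) = 7*2 = 14)
a(C, O) = 14
-1155 + a(-3, -36)*(-6*(-9) - 12) = -1155 + 14*(-6*(-9) - 12) = -1155 + 14*(54 - 12) = -1155 + 14*42 = -1155 + 588 = -567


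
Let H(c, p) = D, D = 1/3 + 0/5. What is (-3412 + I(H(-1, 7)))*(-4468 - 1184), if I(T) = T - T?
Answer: 19284624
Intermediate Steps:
D = ⅓ (D = 1*(⅓) + 0*(⅕) = ⅓ + 0 = ⅓ ≈ 0.33333)
H(c, p) = ⅓
I(T) = 0
(-3412 + I(H(-1, 7)))*(-4468 - 1184) = (-3412 + 0)*(-4468 - 1184) = -3412*(-5652) = 19284624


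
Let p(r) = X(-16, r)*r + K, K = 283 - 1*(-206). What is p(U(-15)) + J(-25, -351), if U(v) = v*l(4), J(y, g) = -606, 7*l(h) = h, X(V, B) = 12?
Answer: -1539/7 ≈ -219.86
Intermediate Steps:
l(h) = h/7
K = 489 (K = 283 + 206 = 489)
U(v) = 4*v/7 (U(v) = v*((⅐)*4) = v*(4/7) = 4*v/7)
p(r) = 489 + 12*r (p(r) = 12*r + 489 = 489 + 12*r)
p(U(-15)) + J(-25, -351) = (489 + 12*((4/7)*(-15))) - 606 = (489 + 12*(-60/7)) - 606 = (489 - 720/7) - 606 = 2703/7 - 606 = -1539/7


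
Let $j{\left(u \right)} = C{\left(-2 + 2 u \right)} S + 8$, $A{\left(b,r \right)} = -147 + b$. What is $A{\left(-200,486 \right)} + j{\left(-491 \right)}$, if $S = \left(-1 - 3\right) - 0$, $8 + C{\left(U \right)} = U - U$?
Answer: $-307$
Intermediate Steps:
$C{\left(U \right)} = -8$ ($C{\left(U \right)} = -8 + \left(U - U\right) = -8 + 0 = -8$)
$S = -4$ ($S = -4 + 0 = -4$)
$j{\left(u \right)} = 40$ ($j{\left(u \right)} = \left(-8\right) \left(-4\right) + 8 = 32 + 8 = 40$)
$A{\left(-200,486 \right)} + j{\left(-491 \right)} = \left(-147 - 200\right) + 40 = -347 + 40 = -307$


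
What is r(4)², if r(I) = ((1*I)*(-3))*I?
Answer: 2304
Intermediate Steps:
r(I) = -3*I² (r(I) = (I*(-3))*I = (-3*I)*I = -3*I²)
r(4)² = (-3*4²)² = (-3*16)² = (-48)² = 2304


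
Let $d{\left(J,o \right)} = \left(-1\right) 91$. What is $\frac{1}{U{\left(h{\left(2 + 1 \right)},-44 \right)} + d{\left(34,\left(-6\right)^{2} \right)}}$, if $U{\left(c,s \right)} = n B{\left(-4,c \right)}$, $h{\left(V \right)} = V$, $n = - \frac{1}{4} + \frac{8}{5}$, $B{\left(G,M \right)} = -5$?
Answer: $- \frac{4}{391} \approx -0.01023$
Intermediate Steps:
$n = \frac{27}{20}$ ($n = \left(-1\right) \frac{1}{4} + 8 \cdot \frac{1}{5} = - \frac{1}{4} + \frac{8}{5} = \frac{27}{20} \approx 1.35$)
$U{\left(c,s \right)} = - \frac{27}{4}$ ($U{\left(c,s \right)} = \frac{27}{20} \left(-5\right) = - \frac{27}{4}$)
$d{\left(J,o \right)} = -91$
$\frac{1}{U{\left(h{\left(2 + 1 \right)},-44 \right)} + d{\left(34,\left(-6\right)^{2} \right)}} = \frac{1}{- \frac{27}{4} - 91} = \frac{1}{- \frac{391}{4}} = - \frac{4}{391}$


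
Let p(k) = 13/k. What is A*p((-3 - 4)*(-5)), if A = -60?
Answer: -156/7 ≈ -22.286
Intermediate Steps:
A*p((-3 - 4)*(-5)) = -780/((-3 - 4)*(-5)) = -780/((-7*(-5))) = -780/35 = -60*13/35 = -156/7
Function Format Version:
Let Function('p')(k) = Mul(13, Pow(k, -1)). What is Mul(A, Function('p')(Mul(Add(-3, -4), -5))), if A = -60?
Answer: Rational(-156, 7) ≈ -22.286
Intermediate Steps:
Mul(A, Function('p')(Mul(Add(-3, -4), -5))) = Mul(-60, Mul(13, Pow(Mul(Add(-3, -4), -5), -1))) = Mul(-60, Mul(13, Pow(Mul(-7, -5), -1))) = Mul(-60, Mul(13, Pow(35, -1))) = Mul(-60, Mul(13, Rational(1, 35))) = Mul(-60, Rational(13, 35)) = Rational(-156, 7)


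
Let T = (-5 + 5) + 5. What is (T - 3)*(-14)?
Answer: -28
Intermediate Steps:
T = 5 (T = 0 + 5 = 5)
(T - 3)*(-14) = (5 - 3)*(-14) = 2*(-14) = -28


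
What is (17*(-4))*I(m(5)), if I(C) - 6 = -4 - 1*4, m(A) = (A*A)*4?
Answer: 136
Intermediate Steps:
m(A) = 4*A² (m(A) = A²*4 = 4*A²)
I(C) = -2 (I(C) = 6 + (-4 - 1*4) = 6 + (-4 - 4) = 6 - 8 = -2)
(17*(-4))*I(m(5)) = (17*(-4))*(-2) = -68*(-2) = 136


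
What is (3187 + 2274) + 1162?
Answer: 6623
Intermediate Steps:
(3187 + 2274) + 1162 = 5461 + 1162 = 6623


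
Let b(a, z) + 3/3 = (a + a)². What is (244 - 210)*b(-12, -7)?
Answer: 19550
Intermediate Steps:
b(a, z) = -1 + 4*a² (b(a, z) = -1 + (a + a)² = -1 + (2*a)² = -1 + 4*a²)
(244 - 210)*b(-12, -7) = (244 - 210)*(-1 + 4*(-12)²) = 34*(-1 + 4*144) = 34*(-1 + 576) = 34*575 = 19550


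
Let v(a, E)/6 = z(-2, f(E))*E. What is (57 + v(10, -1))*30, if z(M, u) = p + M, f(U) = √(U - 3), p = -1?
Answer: 2250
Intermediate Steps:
f(U) = √(-3 + U)
z(M, u) = -1 + M
v(a, E) = -18*E (v(a, E) = 6*((-1 - 2)*E) = 6*(-3*E) = -18*E)
(57 + v(10, -1))*30 = (57 - 18*(-1))*30 = (57 + 18)*30 = 75*30 = 2250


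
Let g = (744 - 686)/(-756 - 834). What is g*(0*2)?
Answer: 0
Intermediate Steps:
g = -29/795 (g = 58/(-1590) = 58*(-1/1590) = -29/795 ≈ -0.036478)
g*(0*2) = -0*2 = -29/795*0 = 0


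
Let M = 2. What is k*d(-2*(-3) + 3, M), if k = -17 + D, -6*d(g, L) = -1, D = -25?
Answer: -7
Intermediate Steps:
d(g, L) = ⅙ (d(g, L) = -⅙*(-1) = ⅙)
k = -42 (k = -17 - 25 = -42)
k*d(-2*(-3) + 3, M) = -42*⅙ = -7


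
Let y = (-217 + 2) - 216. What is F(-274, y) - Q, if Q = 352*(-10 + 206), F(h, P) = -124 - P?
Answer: -68685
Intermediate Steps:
y = -431 (y = -215 - 216 = -431)
Q = 68992 (Q = 352*196 = 68992)
F(-274, y) - Q = (-124 - 1*(-431)) - 1*68992 = (-124 + 431) - 68992 = 307 - 68992 = -68685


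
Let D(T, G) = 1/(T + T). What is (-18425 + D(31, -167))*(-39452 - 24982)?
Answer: 36803057733/31 ≈ 1.1872e+9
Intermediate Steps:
D(T, G) = 1/(2*T)
(-18425 + D(31, -167))*(-39452 - 24982) = (-18425 + (1/2)/31)*(-39452 - 24982) = (-18425 + (1/2)*(1/31))*(-64434) = (-18425 + 1/62)*(-64434) = -1142349/62*(-64434) = 36803057733/31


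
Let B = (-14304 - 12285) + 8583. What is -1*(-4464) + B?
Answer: -13542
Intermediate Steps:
B = -18006 (B = -26589 + 8583 = -18006)
-1*(-4464) + B = -1*(-4464) - 18006 = 4464 - 18006 = -13542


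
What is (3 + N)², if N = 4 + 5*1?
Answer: 144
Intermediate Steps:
N = 9 (N = 4 + 5 = 9)
(3 + N)² = (3 + 9)² = 12² = 144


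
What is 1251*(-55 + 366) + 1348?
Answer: 390409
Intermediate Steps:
1251*(-55 + 366) + 1348 = 1251*311 + 1348 = 389061 + 1348 = 390409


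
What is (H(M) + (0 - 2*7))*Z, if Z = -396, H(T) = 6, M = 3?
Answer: 3168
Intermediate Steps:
(H(M) + (0 - 2*7))*Z = (6 + (0 - 2*7))*(-396) = (6 + (0 - 14))*(-396) = (6 - 14)*(-396) = -8*(-396) = 3168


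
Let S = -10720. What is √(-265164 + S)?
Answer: 2*I*√68971 ≈ 525.25*I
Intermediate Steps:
√(-265164 + S) = √(-265164 - 10720) = √(-275884) = 2*I*√68971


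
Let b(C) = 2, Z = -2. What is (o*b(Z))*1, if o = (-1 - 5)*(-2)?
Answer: 24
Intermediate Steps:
o = 12 (o = -6*(-2) = 12)
(o*b(Z))*1 = (12*2)*1 = 24*1 = 24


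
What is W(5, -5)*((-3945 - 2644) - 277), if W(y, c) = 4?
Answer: -27464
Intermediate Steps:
W(5, -5)*((-3945 - 2644) - 277) = 4*((-3945 - 2644) - 277) = 4*(-6589 - 277) = 4*(-6866) = -27464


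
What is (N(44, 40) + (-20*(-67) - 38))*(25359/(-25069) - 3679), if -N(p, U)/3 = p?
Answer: -107937425700/25069 ≈ -4.3056e+6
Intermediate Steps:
N(p, U) = -3*p
(N(44, 40) + (-20*(-67) - 38))*(25359/(-25069) - 3679) = (-3*44 + (-20*(-67) - 38))*(25359/(-25069) - 3679) = (-132 + (1340 - 38))*(25359*(-1/25069) - 3679) = (-132 + 1302)*(-25359/25069 - 3679) = 1170*(-92254210/25069) = -107937425700/25069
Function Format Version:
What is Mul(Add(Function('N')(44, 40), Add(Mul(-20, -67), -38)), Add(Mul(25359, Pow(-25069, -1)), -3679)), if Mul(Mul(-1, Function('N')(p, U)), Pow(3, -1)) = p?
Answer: Rational(-107937425700, 25069) ≈ -4.3056e+6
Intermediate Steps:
Function('N')(p, U) = Mul(-3, p)
Mul(Add(Function('N')(44, 40), Add(Mul(-20, -67), -38)), Add(Mul(25359, Pow(-25069, -1)), -3679)) = Mul(Add(Mul(-3, 44), Add(Mul(-20, -67), -38)), Add(Mul(25359, Pow(-25069, -1)), -3679)) = Mul(Add(-132, Add(1340, -38)), Add(Mul(25359, Rational(-1, 25069)), -3679)) = Mul(Add(-132, 1302), Add(Rational(-25359, 25069), -3679)) = Mul(1170, Rational(-92254210, 25069)) = Rational(-107937425700, 25069)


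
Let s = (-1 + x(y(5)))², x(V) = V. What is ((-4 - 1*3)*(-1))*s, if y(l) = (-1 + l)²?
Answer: 1575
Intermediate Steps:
s = 225 (s = (-1 + (-1 + 5)²)² = (-1 + 4²)² = (-1 + 16)² = 15² = 225)
((-4 - 1*3)*(-1))*s = ((-4 - 1*3)*(-1))*225 = ((-4 - 3)*(-1))*225 = -7*(-1)*225 = 7*225 = 1575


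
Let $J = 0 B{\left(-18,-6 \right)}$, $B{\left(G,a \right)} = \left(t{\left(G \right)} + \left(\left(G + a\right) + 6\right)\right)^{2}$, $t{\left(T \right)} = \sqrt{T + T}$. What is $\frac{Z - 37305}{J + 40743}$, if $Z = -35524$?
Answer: $- \frac{72829}{40743} \approx -1.7875$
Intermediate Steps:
$t{\left(T \right)} = \sqrt{2} \sqrt{T}$ ($t{\left(T \right)} = \sqrt{2 T} = \sqrt{2} \sqrt{T}$)
$B{\left(G,a \right)} = \left(6 + G + a + \sqrt{2} \sqrt{G}\right)^{2}$ ($B{\left(G,a \right)} = \left(\sqrt{2} \sqrt{G} + \left(\left(G + a\right) + 6\right)\right)^{2} = \left(\sqrt{2} \sqrt{G} + \left(6 + G + a\right)\right)^{2} = \left(6 + G + a + \sqrt{2} \sqrt{G}\right)^{2}$)
$J = 0$ ($J = 0 \left(6 - 18 - 6 + \sqrt{2} \sqrt{-18}\right)^{2} = 0 \left(6 - 18 - 6 + \sqrt{2} \cdot 3 i \sqrt{2}\right)^{2} = 0 \left(6 - 18 - 6 + 6 i\right)^{2} = 0 \left(-18 + 6 i\right)^{2} = 0$)
$\frac{Z - 37305}{J + 40743} = \frac{-35524 - 37305}{0 + 40743} = - \frac{72829}{40743}$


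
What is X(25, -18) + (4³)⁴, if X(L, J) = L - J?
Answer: 16777259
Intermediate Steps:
X(25, -18) + (4³)⁴ = (25 - 1*(-18)) + (4³)⁴ = (25 + 18) + 64⁴ = 43 + 16777216 = 16777259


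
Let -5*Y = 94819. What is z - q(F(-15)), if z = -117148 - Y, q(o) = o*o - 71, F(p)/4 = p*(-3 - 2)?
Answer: -940566/5 ≈ -1.8811e+5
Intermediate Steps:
F(p) = -20*p (F(p) = 4*(p*(-3 - 2)) = 4*(p*(-5)) = 4*(-5*p) = -20*p)
q(o) = -71 + o² (q(o) = o² - 71 = -71 + o²)
Y = -94819/5 (Y = -⅕*94819 = -94819/5 ≈ -18964.)
z = -490921/5 (z = -117148 - 1*(-94819/5) = -117148 + 94819/5 = -490921/5 ≈ -98184.)
z - q(F(-15)) = -490921/5 - (-71 + (-20*(-15))²) = -490921/5 - (-71 + 300²) = -490921/5 - (-71 + 90000) = -490921/5 - 1*89929 = -490921/5 - 89929 = -940566/5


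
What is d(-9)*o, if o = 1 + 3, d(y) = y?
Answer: -36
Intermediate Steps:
o = 4
d(-9)*o = -9*4 = -36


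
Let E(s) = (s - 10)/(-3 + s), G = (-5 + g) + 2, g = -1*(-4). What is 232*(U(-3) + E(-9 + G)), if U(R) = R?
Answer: -3480/11 ≈ -316.36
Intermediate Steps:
g = 4
G = 1 (G = (-5 + 4) + 2 = -1 + 2 = 1)
E(s) = (-10 + s)/(-3 + s)
232*(U(-3) + E(-9 + G)) = 232*(-3 + (-10 + (-9 + 1))/(-3 + (-9 + 1))) = 232*(-3 + (-10 - 8)/(-3 - 8)) = 232*(-3 - 18/(-11)) = 232*(-3 - 1/11*(-18)) = 232*(-3 + 18/11) = 232*(-15/11) = -3480/11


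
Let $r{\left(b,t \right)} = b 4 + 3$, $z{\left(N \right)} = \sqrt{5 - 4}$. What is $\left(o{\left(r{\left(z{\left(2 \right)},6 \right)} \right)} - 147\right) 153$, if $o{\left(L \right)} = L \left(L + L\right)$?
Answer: $-7497$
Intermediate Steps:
$z{\left(N \right)} = 1$ ($z{\left(N \right)} = \sqrt{1} = 1$)
$r{\left(b,t \right)} = 3 + 4 b$ ($r{\left(b,t \right)} = 4 b + 3 = 3 + 4 b$)
$o{\left(L \right)} = 2 L^{2}$ ($o{\left(L \right)} = L 2 L = 2 L^{2}$)
$\left(o{\left(r{\left(z{\left(2 \right)},6 \right)} \right)} - 147\right) 153 = \left(2 \left(3 + 4 \cdot 1\right)^{2} - 147\right) 153 = \left(2 \left(3 + 4\right)^{2} - 147\right) 153 = \left(2 \cdot 7^{2} - 147\right) 153 = \left(2 \cdot 49 - 147\right) 153 = \left(98 - 147\right) 153 = \left(-49\right) 153 = -7497$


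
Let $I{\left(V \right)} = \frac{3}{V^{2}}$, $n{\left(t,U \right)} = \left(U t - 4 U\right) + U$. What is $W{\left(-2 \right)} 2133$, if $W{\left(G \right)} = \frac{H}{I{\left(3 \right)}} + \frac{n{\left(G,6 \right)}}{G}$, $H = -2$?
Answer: $19197$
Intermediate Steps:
$n{\left(t,U \right)} = - 3 U + U t$ ($n{\left(t,U \right)} = \left(- 4 U + U t\right) + U = - 3 U + U t$)
$I{\left(V \right)} = \frac{3}{V^{2}}$
$W{\left(G \right)} = -6 + \frac{-18 + 6 G}{G}$ ($W{\left(G \right)} = - \frac{2}{3 \cdot \frac{1}{9}} + \frac{6 \left(-3 + G\right)}{G} = - \frac{2}{3 \cdot \frac{1}{9}} + \frac{-18 + 6 G}{G} = - 2 \frac{1}{\frac{1}{3}} + \frac{-18 + 6 G}{G} = \left(-2\right) 3 + \frac{-18 + 6 G}{G} = -6 + \frac{-18 + 6 G}{G}$)
$W{\left(-2 \right)} 2133 = - \frac{18}{-2} \cdot 2133 = \left(-18\right) \left(- \frac{1}{2}\right) 2133 = 9 \cdot 2133 = 19197$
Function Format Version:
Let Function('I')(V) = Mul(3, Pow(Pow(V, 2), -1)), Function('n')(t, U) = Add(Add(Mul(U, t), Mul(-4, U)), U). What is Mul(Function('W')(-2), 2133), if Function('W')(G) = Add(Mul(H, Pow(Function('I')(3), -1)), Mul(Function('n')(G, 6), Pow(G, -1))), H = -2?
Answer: 19197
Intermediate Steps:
Function('n')(t, U) = Add(Mul(-3, U), Mul(U, t)) (Function('n')(t, U) = Add(Add(Mul(-4, U), Mul(U, t)), U) = Add(Mul(-3, U), Mul(U, t)))
Function('I')(V) = Mul(3, Pow(V, -2))
Function('W')(G) = Add(-6, Mul(Pow(G, -1), Add(-18, Mul(6, G)))) (Function('W')(G) = Add(Mul(-2, Pow(Mul(3, Pow(3, -2)), -1)), Mul(Mul(6, Add(-3, G)), Pow(G, -1))) = Add(Mul(-2, Pow(Mul(3, Rational(1, 9)), -1)), Mul(Add(-18, Mul(6, G)), Pow(G, -1))) = Add(Mul(-2, Pow(Rational(1, 3), -1)), Mul(Pow(G, -1), Add(-18, Mul(6, G)))) = Add(Mul(-2, 3), Mul(Pow(G, -1), Add(-18, Mul(6, G)))) = Add(-6, Mul(Pow(G, -1), Add(-18, Mul(6, G)))))
Mul(Function('W')(-2), 2133) = Mul(Mul(-18, Pow(-2, -1)), 2133) = Mul(Mul(-18, Rational(-1, 2)), 2133) = Mul(9, 2133) = 19197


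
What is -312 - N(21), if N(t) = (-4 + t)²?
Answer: -601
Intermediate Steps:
-312 - N(21) = -312 - (-4 + 21)² = -312 - 1*17² = -312 - 1*289 = -312 - 289 = -601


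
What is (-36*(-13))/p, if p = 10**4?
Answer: 117/2500 ≈ 0.046800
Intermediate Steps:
p = 10000
(-36*(-13))/p = -36*(-13)/10000 = 468*(1/10000) = 117/2500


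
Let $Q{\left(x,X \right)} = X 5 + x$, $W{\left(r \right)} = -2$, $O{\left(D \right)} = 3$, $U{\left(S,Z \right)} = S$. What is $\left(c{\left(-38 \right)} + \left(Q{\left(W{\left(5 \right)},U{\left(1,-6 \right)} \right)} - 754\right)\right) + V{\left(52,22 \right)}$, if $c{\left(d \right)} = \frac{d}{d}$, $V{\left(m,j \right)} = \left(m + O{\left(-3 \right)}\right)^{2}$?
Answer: $2275$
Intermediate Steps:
$Q{\left(x,X \right)} = x + 5 X$ ($Q{\left(x,X \right)} = 5 X + x = x + 5 X$)
$V{\left(m,j \right)} = \left(3 + m\right)^{2}$ ($V{\left(m,j \right)} = \left(m + 3\right)^{2} = \left(3 + m\right)^{2}$)
$c{\left(d \right)} = 1$
$\left(c{\left(-38 \right)} + \left(Q{\left(W{\left(5 \right)},U{\left(1,-6 \right)} \right)} - 754\right)\right) + V{\left(52,22 \right)} = \left(1 + \left(\left(-2 + 5 \cdot 1\right) - 754\right)\right) + \left(3 + 52\right)^{2} = \left(1 + \left(\left(-2 + 5\right) - 754\right)\right) + 55^{2} = \left(1 + \left(3 - 754\right)\right) + 3025 = \left(1 - 751\right) + 3025 = -750 + 3025 = 2275$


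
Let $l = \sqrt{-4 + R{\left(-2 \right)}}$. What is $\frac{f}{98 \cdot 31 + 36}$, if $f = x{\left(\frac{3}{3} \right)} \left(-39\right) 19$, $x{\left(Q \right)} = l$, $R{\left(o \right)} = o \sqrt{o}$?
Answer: $- \frac{741 \sqrt{-4 - 2 i \sqrt{2}}}{3074} \approx -0.16161 + 0.50847 i$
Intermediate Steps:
$R{\left(o \right)} = o^{\frac{3}{2}}$
$l = \sqrt{-4 - 2 i \sqrt{2}}$ ($l = \sqrt{-4 + \left(-2\right)^{\frac{3}{2}}} = \sqrt{-4 - 2 i \sqrt{2}} \approx 0.67044 - 2.1094 i$)
$x{\left(Q \right)} = \sqrt{-4 - 2 i \sqrt{2}}$
$f = - 741 \sqrt{-4 - 2 i \sqrt{2}}$ ($f = \sqrt{-4 - 2 i \sqrt{2}} \left(-39\right) 19 = - 39 \sqrt{-4 - 2 i \sqrt{2}} \cdot 19 = - 741 \sqrt{-4 - 2 i \sqrt{2}} \approx -496.8 + 1563.1 i$)
$\frac{f}{98 \cdot 31 + 36} = \frac{\left(-741\right) \sqrt{-4 - 2 i \sqrt{2}}}{98 \cdot 31 + 36} = \frac{\left(-741\right) \sqrt{-4 - 2 i \sqrt{2}}}{3038 + 36} = \frac{\left(-741\right) \sqrt{-4 - 2 i \sqrt{2}}}{3074} = - 741 \sqrt{-4 - 2 i \sqrt{2}} \cdot \frac{1}{3074} = - \frac{741 \sqrt{-4 - 2 i \sqrt{2}}}{3074}$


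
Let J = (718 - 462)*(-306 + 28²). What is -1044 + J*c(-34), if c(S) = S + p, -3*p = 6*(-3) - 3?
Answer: -3304980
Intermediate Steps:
p = 7 (p = -(6*(-3) - 3)/3 = -(-18 - 3)/3 = -⅓*(-21) = 7)
c(S) = 7 + S (c(S) = S + 7 = 7 + S)
J = 122368 (J = 256*(-306 + 784) = 256*478 = 122368)
-1044 + J*c(-34) = -1044 + 122368*(7 - 34) = -1044 + 122368*(-27) = -1044 - 3303936 = -3304980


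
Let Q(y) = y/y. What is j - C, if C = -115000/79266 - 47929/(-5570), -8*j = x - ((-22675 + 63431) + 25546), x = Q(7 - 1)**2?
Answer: 7311848299177/883023240 ≈ 8280.5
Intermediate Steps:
Q(y) = 1
x = 1 (x = 1**2 = 1)
j = 66301/8 (j = -(1 - ((-22675 + 63431) + 25546))/8 = -(1 - (40756 + 25546))/8 = -(1 - 1*66302)/8 = -(1 - 66302)/8 = -1/8*(-66301) = 66301/8 ≈ 8287.6)
C = 1579295057/220755810 (C = -115000*1/79266 - 47929*(-1/5570) = -57500/39633 + 47929/5570 = 1579295057/220755810 ≈ 7.1540)
j - C = 66301/8 - 1*1579295057/220755810 = 66301/8 - 1579295057/220755810 = 7311848299177/883023240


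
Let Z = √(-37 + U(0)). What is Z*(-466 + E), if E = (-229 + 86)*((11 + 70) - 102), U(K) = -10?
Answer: 2537*I*√47 ≈ 17393.0*I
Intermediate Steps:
E = 3003 (E = -143*(81 - 102) = -143*(-21) = 3003)
Z = I*√47 (Z = √(-37 - 10) = √(-47) = I*√47 ≈ 6.8557*I)
Z*(-466 + E) = (I*√47)*(-466 + 3003) = (I*√47)*2537 = 2537*I*√47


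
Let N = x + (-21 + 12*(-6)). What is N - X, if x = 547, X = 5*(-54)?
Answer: 724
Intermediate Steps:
X = -270
N = 454 (N = 547 + (-21 + 12*(-6)) = 547 + (-21 - 72) = 547 - 93 = 454)
N - X = 454 - 1*(-270) = 454 + 270 = 724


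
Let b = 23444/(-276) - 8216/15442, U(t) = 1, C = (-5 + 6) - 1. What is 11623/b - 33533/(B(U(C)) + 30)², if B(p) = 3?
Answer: -8270208732992/49588957737 ≈ -166.78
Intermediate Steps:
C = 0 (C = 1 - 1 = 0)
b = -45536233/532749 (b = 23444*(-1/276) - 8216*1/15442 = -5861/69 - 4108/7721 = -45536233/532749 ≈ -85.474)
11623/b - 33533/(B(U(C)) + 30)² = 11623/(-45536233/532749) - 33533/(3 + 30)² = 11623*(-532749/45536233) - 33533/(33²) = -6192141627/45536233 - 33533/1089 = -8270208732992/49588957737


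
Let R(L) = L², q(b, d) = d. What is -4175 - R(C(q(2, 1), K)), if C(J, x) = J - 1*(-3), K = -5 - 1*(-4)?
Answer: -4191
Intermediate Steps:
K = -1 (K = -5 + 4 = -1)
C(J, x) = 3 + J (C(J, x) = J + 3 = 3 + J)
-4175 - R(C(q(2, 1), K)) = -4175 - (3 + 1)² = -4175 - 1*4² = -4175 - 1*16 = -4175 - 16 = -4191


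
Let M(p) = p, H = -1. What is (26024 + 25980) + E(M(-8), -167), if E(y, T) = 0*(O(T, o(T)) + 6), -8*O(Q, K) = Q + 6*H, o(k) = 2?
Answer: 52004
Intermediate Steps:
O(Q, K) = ¾ - Q/8 (O(Q, K) = -(Q + 6*(-1))/8 = -(Q - 6)/8 = -(-6 + Q)/8 = ¾ - Q/8)
E(y, T) = 0 (E(y, T) = 0*((¾ - T/8) + 6) = 0*(27/4 - T/8) = 0)
(26024 + 25980) + E(M(-8), -167) = (26024 + 25980) + 0 = 52004 + 0 = 52004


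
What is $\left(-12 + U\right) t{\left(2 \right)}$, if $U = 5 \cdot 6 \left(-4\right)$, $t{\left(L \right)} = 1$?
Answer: $-132$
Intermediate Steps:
$U = -120$ ($U = 30 \left(-4\right) = -120$)
$\left(-12 + U\right) t{\left(2 \right)} = \left(-12 - 120\right) 1 = \left(-132\right) 1 = -132$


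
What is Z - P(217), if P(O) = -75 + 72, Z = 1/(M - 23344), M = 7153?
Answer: 48572/16191 ≈ 2.9999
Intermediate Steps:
Z = -1/16191 (Z = 1/(7153 - 23344) = 1/(-16191) = -1/16191 ≈ -6.1763e-5)
P(O) = -3
Z - P(217) = -1/16191 - 1*(-3) = -1/16191 + 3 = 48572/16191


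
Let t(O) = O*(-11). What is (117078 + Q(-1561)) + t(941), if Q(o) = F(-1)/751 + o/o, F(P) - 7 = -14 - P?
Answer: 80152722/751 ≈ 1.0673e+5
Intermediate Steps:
F(P) = -7 - P (F(P) = 7 + (-14 - P) = -7 - P)
t(O) = -11*O
Q(o) = 745/751 (Q(o) = (-7 - 1*(-1))/751 + o/o = (-7 + 1)*(1/751) + 1 = -6*1/751 + 1 = -6/751 + 1 = 745/751)
(117078 + Q(-1561)) + t(941) = (117078 + 745/751) - 11*941 = 87926323/751 - 10351 = 80152722/751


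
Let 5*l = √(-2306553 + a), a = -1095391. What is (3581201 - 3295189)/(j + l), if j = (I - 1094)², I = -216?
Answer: 1533828728750/9203122956493 - 357515*I*√850486/9203122956493 ≈ 0.16666 - 3.5826e-5*I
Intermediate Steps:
l = 2*I*√850486/5 (l = √(-2306553 - 1095391)/5 = √(-3401944)/5 = (2*I*√850486)/5 = 2*I*√850486/5 ≈ 368.89*I)
j = 1716100 (j = (-216 - 1094)² = (-1310)² = 1716100)
(3581201 - 3295189)/(j + l) = (3581201 - 3295189)/(1716100 + 2*I*√850486/5) = 286012/(1716100 + 2*I*√850486/5)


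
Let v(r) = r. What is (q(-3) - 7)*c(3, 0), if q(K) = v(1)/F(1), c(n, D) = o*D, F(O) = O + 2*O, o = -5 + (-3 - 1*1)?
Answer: 0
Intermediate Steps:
o = -9 (o = -5 + (-3 - 1) = -5 - 4 = -9)
F(O) = 3*O
c(n, D) = -9*D
q(K) = ⅓ (q(K) = 1/(3*1) = 1/3 = 1*(⅓) = ⅓)
(q(-3) - 7)*c(3, 0) = (⅓ - 7)*(-9*0) = -20/3*0 = 0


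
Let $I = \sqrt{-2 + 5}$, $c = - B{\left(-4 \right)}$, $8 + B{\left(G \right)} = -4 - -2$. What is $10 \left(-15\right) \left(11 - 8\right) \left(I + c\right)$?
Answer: $-4500 - 450 \sqrt{3} \approx -5279.4$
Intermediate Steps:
$B{\left(G \right)} = -10$ ($B{\left(G \right)} = -8 - 2 = -10$)
$c = 10$ ($c = \left(-1\right) \left(-10\right) = 10$)
$I = \sqrt{3} \approx 1.732$
$10 \left(-15\right) \left(11 - 8\right) \left(I + c\right) = 10 \left(-15\right) \left(11 - 8\right) \left(\sqrt{3} + 10\right) = - 150 \cdot 3 \left(10 + \sqrt{3}\right) = - 150 \left(30 + 3 \sqrt{3}\right) = -4500 - 450 \sqrt{3}$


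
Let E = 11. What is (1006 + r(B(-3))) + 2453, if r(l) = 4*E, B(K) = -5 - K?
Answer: 3503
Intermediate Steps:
r(l) = 44 (r(l) = 4*11 = 44)
(1006 + r(B(-3))) + 2453 = (1006 + 44) + 2453 = 1050 + 2453 = 3503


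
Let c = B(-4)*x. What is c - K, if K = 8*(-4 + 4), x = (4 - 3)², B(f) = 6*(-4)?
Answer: -24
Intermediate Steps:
B(f) = -24
x = 1 (x = 1² = 1)
c = -24 (c = -24*1 = -24)
K = 0 (K = 8*0 = 0)
c - K = -24 - 1*0 = -24 + 0 = -24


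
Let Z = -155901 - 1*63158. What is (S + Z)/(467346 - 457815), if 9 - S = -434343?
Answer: 215293/9531 ≈ 22.589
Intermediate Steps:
S = 434352 (S = 9 - 1*(-434343) = 9 + 434343 = 434352)
Z = -219059 (Z = -155901 - 63158 = -219059)
(S + Z)/(467346 - 457815) = (434352 - 219059)/(467346 - 457815) = 215293/9531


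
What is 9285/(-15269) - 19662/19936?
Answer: -242662419/152201392 ≈ -1.5944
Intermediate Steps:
9285/(-15269) - 19662/19936 = 9285*(-1/15269) - 19662*1/19936 = -9285/15269 - 9831/9968 = -242662419/152201392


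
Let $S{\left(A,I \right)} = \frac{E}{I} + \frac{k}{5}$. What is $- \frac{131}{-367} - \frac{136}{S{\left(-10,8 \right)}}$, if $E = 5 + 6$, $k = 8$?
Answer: $- \frac{116523}{2569} \approx -45.357$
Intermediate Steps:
$E = 11$
$S{\left(A,I \right)} = \frac{8}{5} + \frac{11}{I}$ ($S{\left(A,I \right)} = \frac{11}{I} + \frac{8}{5} = \frac{8}{5} + \frac{11}{I}$)
$- \frac{131}{-367} - \frac{136}{S{\left(-10,8 \right)}} = - \frac{131}{-367} - \frac{136}{\frac{8}{5} + \frac{11}{8}} = \left(-131\right) \left(- \frac{1}{367}\right) - \frac{136}{\frac{8}{5} + 11 \cdot \frac{1}{8}} = \frac{131}{367} - \frac{136}{\frac{8}{5} + \frac{11}{8}} = \frac{131}{367} - \frac{136}{\frac{119}{40}} = \frac{131}{367} - \frac{320}{7} = - \frac{116523}{2569}$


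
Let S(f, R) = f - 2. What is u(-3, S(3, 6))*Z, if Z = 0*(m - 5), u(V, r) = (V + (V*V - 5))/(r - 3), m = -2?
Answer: 0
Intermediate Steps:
S(f, R) = -2 + f
u(V, r) = (-5 + V + V²)/(-3 + r) (u(V, r) = (V + (V² - 5))/(-3 + r) = (V + (-5 + V²))/(-3 + r) = (-5 + V + V²)/(-3 + r))
Z = 0 (Z = 0*(-2 - 5) = 0*(-7) = 0)
u(-3, S(3, 6))*Z = ((-5 - 3 + (-3)²)/(-3 + (-2 + 3)))*0 = ((-5 - 3 + 9)/(-3 + 1))*0 = (1/(-2))*0 = -½*1*0 = -½*0 = 0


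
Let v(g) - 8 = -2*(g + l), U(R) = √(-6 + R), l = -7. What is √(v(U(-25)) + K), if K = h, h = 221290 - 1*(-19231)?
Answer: √(240543 - 2*I*√31) ≈ 490.45 - 0.011*I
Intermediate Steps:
h = 240521 (h = 221290 + 19231 = 240521)
v(g) = 22 - 2*g (v(g) = 8 - 2*(g - 7) = 8 - 2*(-7 + g) = 8 + (14 - 2*g) = 22 - 2*g)
K = 240521
√(v(U(-25)) + K) = √((22 - 2*√(-6 - 25)) + 240521) = √((22 - 2*I*√31) + 240521) = √(240543 - 2*I*√31)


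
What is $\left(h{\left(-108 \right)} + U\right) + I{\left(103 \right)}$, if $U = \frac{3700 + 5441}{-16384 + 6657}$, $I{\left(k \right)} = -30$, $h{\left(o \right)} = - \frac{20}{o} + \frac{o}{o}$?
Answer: $- \frac{7814413}{262629} \approx -29.755$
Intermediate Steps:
$h{\left(o \right)} = 1 - \frac{20}{o}$ ($h{\left(o \right)} = - \frac{20}{o} + 1 = 1 - \frac{20}{o}$)
$U = - \frac{9141}{9727}$ ($U = \frac{9141}{-9727} = 9141 \left(- \frac{1}{9727}\right) = - \frac{9141}{9727} \approx -0.93976$)
$\left(h{\left(-108 \right)} + U\right) + I{\left(103 \right)} = \left(\frac{-20 - 108}{-108} - \frac{9141}{9727}\right) - 30 = \left(\left(- \frac{1}{108}\right) \left(-128\right) - \frac{9141}{9727}\right) - 30 = \left(\frac{32}{27} - \frac{9141}{9727}\right) - 30 = \frac{64457}{262629} - 30 = - \frac{7814413}{262629}$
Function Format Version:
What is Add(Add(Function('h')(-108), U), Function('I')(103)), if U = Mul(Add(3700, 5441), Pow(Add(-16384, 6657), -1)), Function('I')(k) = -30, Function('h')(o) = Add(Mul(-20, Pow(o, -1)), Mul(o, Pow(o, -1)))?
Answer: Rational(-7814413, 262629) ≈ -29.755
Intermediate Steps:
Function('h')(o) = Add(1, Mul(-20, Pow(o, -1))) (Function('h')(o) = Add(Mul(-20, Pow(o, -1)), 1) = Add(1, Mul(-20, Pow(o, -1))))
U = Rational(-9141, 9727) (U = Mul(9141, Pow(-9727, -1)) = Mul(9141, Rational(-1, 9727)) = Rational(-9141, 9727) ≈ -0.93976)
Add(Add(Function('h')(-108), U), Function('I')(103)) = Add(Add(Mul(Pow(-108, -1), Add(-20, -108)), Rational(-9141, 9727)), -30) = Add(Add(Mul(Rational(-1, 108), -128), Rational(-9141, 9727)), -30) = Add(Add(Rational(32, 27), Rational(-9141, 9727)), -30) = Add(Rational(64457, 262629), -30) = Rational(-7814413, 262629)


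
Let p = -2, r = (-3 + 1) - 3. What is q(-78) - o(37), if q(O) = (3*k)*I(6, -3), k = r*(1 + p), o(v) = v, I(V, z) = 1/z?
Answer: -42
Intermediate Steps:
r = -5 (r = -2 - 3 = -5)
k = 5 (k = -5*(1 - 2) = -5*(-1) = 5)
q(O) = -5 (q(O) = (3*5)/(-3) = 15*(-⅓) = -5)
q(-78) - o(37) = -5 - 1*37 = -5 - 37 = -42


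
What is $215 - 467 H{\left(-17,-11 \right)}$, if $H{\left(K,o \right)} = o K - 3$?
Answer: $-85713$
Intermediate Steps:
$H{\left(K,o \right)} = -3 + K o$ ($H{\left(K,o \right)} = K o - 3 = -3 + K o$)
$215 - 467 H{\left(-17,-11 \right)} = 215 - 467 \left(-3 - -187\right) = 215 - 467 \left(-3 + 187\right) = 215 - 85928 = -85713$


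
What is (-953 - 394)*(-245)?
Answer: 330015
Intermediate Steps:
(-953 - 394)*(-245) = -1347*(-245) = 330015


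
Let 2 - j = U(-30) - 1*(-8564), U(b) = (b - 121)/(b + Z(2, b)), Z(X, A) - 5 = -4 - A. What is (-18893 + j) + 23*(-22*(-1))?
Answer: -26798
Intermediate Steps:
Z(X, A) = 1 - A (Z(X, A) = 5 + (-4 - A) = 1 - A)
U(b) = -121 + b (U(b) = (b - 121)/(b + (1 - b)) = (-121 + b)/1 = (-121 + b)*1 = -121 + b)
j = -8411 (j = 2 - ((-121 - 30) - 1*(-8564)) = 2 - (-151 + 8564) = 2 - 1*8413 = 2 - 8413 = -8411)
(-18893 + j) + 23*(-22*(-1)) = (-18893 - 8411) + 23*(-22*(-1)) = -27304 + 23*22 = -27304 + 506 = -26798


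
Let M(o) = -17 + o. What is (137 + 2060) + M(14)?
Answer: 2194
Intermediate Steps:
(137 + 2060) + M(14) = (137 + 2060) + (-17 + 14) = 2197 - 3 = 2194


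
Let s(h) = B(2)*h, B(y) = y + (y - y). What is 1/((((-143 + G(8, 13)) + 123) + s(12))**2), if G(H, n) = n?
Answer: 1/289 ≈ 0.0034602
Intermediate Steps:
B(y) = y (B(y) = y + 0 = y)
s(h) = 2*h
1/((((-143 + G(8, 13)) + 123) + s(12))**2) = 1/((((-143 + 13) + 123) + 2*12)**2) = 1/(((-130 + 123) + 24)**2) = 1/((-7 + 24)**2) = 1/(17**2) = 1/289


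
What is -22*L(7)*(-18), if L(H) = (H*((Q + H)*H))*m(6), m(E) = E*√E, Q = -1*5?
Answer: 232848*√6 ≈ 5.7036e+5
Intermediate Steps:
Q = -5
m(E) = E^(3/2)
L(H) = 6*√6*H²*(-5 + H) (L(H) = (H*((-5 + H)*H))*6^(3/2) = (H*(H*(-5 + H)))*(6*√6) = (H²*(-5 + H))*(6*√6) = 6*√6*H²*(-5 + H))
-22*L(7)*(-18) = -132*√6*7²*(-5 + 7)*(-18) = -132*√6*49*2*(-18) = -12936*√6*(-18) = 232848*√6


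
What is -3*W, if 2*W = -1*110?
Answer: 165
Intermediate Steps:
W = -55 (W = (-1*110)/2 = (½)*(-110) = -55)
-3*W = -3*(-55) = 165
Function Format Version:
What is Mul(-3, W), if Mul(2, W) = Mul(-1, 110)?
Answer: 165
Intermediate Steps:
W = -55 (W = Mul(Rational(1, 2), Mul(-1, 110)) = Mul(Rational(1, 2), -110) = -55)
Mul(-3, W) = Mul(-3, -55) = 165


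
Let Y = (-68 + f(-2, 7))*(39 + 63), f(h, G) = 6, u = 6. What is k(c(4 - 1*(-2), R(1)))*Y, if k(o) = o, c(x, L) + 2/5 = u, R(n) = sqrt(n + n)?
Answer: -177072/5 ≈ -35414.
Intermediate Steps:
R(n) = sqrt(2)*sqrt(n) (R(n) = sqrt(2*n) = sqrt(2)*sqrt(n))
Y = -6324 (Y = (-68 + 6)*(39 + 63) = -62*102 = -6324)
c(x, L) = 28/5 (c(x, L) = -2/5 + 6 = 28/5)
k(c(4 - 1*(-2), R(1)))*Y = (28/5)*(-6324) = -177072/5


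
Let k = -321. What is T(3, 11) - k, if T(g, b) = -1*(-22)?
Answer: 343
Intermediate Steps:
T(g, b) = 22
T(3, 11) - k = 22 - 1*(-321) = 22 + 321 = 343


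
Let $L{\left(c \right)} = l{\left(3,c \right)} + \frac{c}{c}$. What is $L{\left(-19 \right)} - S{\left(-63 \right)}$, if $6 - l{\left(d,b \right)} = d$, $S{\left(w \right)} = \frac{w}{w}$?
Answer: $3$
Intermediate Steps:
$S{\left(w \right)} = 1$
$l{\left(d,b \right)} = 6 - d$
$L{\left(c \right)} = 4$ ($L{\left(c \right)} = \left(6 - 3\right) + \frac{c}{c} = \left(6 - 3\right) + 1 = 3 + 1 = 4$)
$L{\left(-19 \right)} - S{\left(-63 \right)} = 4 - 1 = 3$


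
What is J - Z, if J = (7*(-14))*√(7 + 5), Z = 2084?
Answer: -2084 - 196*√3 ≈ -2423.5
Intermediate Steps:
J = -196*√3 ≈ -339.48
J - Z = -196*√3 - 1*2084 = -196*√3 - 2084 = -2084 - 196*√3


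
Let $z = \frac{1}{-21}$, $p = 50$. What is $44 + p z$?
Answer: $\frac{874}{21} \approx 41.619$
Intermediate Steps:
$z = - \frac{1}{21} \approx -0.047619$
$44 + p z = 44 + 50 \left(- \frac{1}{21}\right) = 44 - \frac{50}{21} = \frac{874}{21}$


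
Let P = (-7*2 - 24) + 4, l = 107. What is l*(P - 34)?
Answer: -7276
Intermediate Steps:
P = -34 (P = (-14 - 24) + 4 = -38 + 4 = -34)
l*(P - 34) = 107*(-34 - 34) = 107*(-68) = -7276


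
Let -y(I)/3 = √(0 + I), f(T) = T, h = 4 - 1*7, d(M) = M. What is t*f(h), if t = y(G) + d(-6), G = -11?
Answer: 18 + 9*I*√11 ≈ 18.0 + 29.85*I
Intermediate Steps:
h = -3 (h = 4 - 7 = -3)
y(I) = -3*√I (y(I) = -3*√(0 + I) = -3*√I)
t = -6 - 3*I*√11 (t = -3*I*√11 - 6 = -6 - 3*I*√11 ≈ -6.0 - 9.9499*I)
t*f(h) = (-6 - 3*I*√11)*(-3) = 18 + 9*I*√11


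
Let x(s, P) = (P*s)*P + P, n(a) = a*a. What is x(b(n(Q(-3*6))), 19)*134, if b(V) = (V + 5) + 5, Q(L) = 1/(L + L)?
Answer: 315137515/648 ≈ 4.8632e+5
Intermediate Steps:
Q(L) = 1/(2*L)
n(a) = a**2
b(V) = 10 + V (b(V) = (5 + V) + 5 = 10 + V)
x(s, P) = P + s*P**2 (x(s, P) = s*P**2 + P = P + s*P**2)
x(b(n(Q(-3*6))), 19)*134 = (19*(1 + 19*(10 + (1/(2*((-3*6))))**2)))*134 = (19*(1 + 19*(10 + ((1/2)/(-18))**2)))*134 = (19*(1 + 19*(10 + ((1/2)*(-1/18))**2)))*134 = (19*(1 + 19*(10 + (-1/36)**2)))*134 = (19*(1 + 19*(10 + 1/1296)))*134 = (19*(1 + 19*(12961/1296)))*134 = (19*(1 + 246259/1296))*134 = (19*(247555/1296))*134 = (4703545/1296)*134 = 315137515/648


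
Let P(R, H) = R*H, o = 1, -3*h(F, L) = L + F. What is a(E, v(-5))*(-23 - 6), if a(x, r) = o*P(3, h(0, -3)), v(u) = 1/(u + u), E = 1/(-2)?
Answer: -87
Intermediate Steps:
h(F, L) = -F/3 - L/3 (h(F, L) = -(L + F)/3 = -(F + L)/3 = -F/3 - L/3)
E = -½ ≈ -0.50000
v(u) = 1/(2*u)
P(R, H) = H*R
a(x, r) = 3 (a(x, r) = 1*((-⅓*0 - ⅓*(-3))*3) = 1*((0 + 1)*3) = 1*(1*3) = 1*3 = 3)
a(E, v(-5))*(-23 - 6) = 3*(-23 - 6) = 3*(-29) = -87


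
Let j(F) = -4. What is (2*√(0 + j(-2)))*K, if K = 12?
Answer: 48*I ≈ 48.0*I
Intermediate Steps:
(2*√(0 + j(-2)))*K = (2*√(0 - 4))*12 = (2*√(-4))*12 = (2*(2*I))*12 = (4*I)*12 = 48*I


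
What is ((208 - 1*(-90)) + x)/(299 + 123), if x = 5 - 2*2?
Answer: 299/422 ≈ 0.70853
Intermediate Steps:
x = 1 (x = 5 - 4 = 1)
((208 - 1*(-90)) + x)/(299 + 123) = ((208 - 1*(-90)) + 1)/(299 + 123) = ((208 + 90) + 1)/422 = (298 + 1)*(1/422) = 299*(1/422) = 299/422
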